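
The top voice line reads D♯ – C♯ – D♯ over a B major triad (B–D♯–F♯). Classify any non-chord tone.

The harmony at that moment is B major triad (B, D♯, F♯); C♯ is not a chord tone.
It is approached by step down from D♯ and left by step up to D♯.
Step away and step back to the same note — a neighbor tone (lower neighbor).

C♯ is a neighbor tone.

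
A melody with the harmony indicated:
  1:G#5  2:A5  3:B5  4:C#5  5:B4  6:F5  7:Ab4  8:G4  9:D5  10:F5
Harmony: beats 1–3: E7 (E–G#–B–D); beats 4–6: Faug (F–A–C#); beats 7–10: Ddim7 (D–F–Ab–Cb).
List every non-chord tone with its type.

The harmony at that moment is E dominant seventh chord (E, G#, B, D); A5 is not a chord tone.
It is approached by step up from G#5 and left by step up to B5.
Step in, step out in the same direction — a passing tone.
The harmony at that moment is F augmented triad (F, A, C#); B4 is not a chord tone.
It is approached by step down from C#5 and left by leap up to F5.
Step in, leap out — an escape tone.
The harmony at that moment is D diminished seventh chord (D, F, Ab, Cb); G4 is not a chord tone.
It is approached by step down from Ab4 and left by leap up to D5.
Step in, leap out — an escape tone.

A5 (beat 2) — passing tone; B4 (beat 5) — escape tone; G4 (beat 8) — escape tone.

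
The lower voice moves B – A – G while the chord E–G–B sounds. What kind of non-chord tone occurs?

The harmony at that moment is E minor triad (E, G, B); A is not a chord tone.
It is approached by step down from B and left by step down to G.
Step in, step out in the same direction — a passing tone.

A is a passing tone.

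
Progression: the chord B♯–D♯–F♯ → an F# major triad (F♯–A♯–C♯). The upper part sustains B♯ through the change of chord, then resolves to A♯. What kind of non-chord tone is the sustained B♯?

B♯ is a suspension.

The harmony at that moment is F♯ major triad (F♯, A♯, C♯); B♯ is not a chord tone.
It is held over (the same pitch as the preceding B♯) and left by step down to A♯.
Held over from the previous chord and resolving down by step — a suspension.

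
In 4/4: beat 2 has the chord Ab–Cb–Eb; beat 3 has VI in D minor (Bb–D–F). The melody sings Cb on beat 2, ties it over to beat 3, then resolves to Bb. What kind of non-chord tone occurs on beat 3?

Suspension.

The harmony at that moment is Bb major triad (Bb, D, F); Cb is not a chord tone.
It is held over (the same pitch as the preceding Cb) and left by step down to Bb.
Held over from the previous chord and resolving down by step — a suspension.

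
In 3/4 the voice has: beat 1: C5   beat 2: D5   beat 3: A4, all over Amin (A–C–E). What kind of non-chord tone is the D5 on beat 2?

The harmony at that moment is A minor triad (A, C, E); D5 is not a chord tone.
It is approached by step up from C5 and left by leap down to A4.
Step in, leap out, on a weak beat — an escape tone.

Escape tone.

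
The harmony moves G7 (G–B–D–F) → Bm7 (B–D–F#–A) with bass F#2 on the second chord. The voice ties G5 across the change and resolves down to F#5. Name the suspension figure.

At the second chord the bass is F#2. The suspended G5 lies a ninth above the bass; after resolving down by step to F#5, the interval above the bass becomes an octave.
Suspension figures are named by those two intervals: 9–8.

9–8 suspension.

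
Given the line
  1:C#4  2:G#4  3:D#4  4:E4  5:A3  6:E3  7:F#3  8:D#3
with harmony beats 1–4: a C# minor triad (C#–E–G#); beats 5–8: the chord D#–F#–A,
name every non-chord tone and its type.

The harmony at that moment is C# minor triad (C#, E, G#); D#4 is not a chord tone.
It is approached by leap down from G#4 and left by step up to E4.
Leap in, step out — an appoggiatura.
The harmony at that moment is D# diminished triad (D#, F#, A); E3 is not a chord tone.
It is approached by leap down from A3 and left by step up to F#3.
Leap in, step out — an appoggiatura.

D#4 (beat 3) — appoggiatura; E3 (beat 6) — appoggiatura.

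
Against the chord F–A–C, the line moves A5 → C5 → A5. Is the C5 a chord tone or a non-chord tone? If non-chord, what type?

Chord tone (the fifth of F major triad).

F major triad contains F, A, C; C is the fifth, so it is a chord tone.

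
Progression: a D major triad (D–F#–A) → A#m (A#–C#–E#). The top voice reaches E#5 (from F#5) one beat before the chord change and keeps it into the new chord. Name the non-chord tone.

The harmony at that moment is D major triad (D, F#, A); E#5 is not a chord tone.
It is approached by step down from F#5 and then sustained as the same pitch into the next harmony.
Arriving early and becoming a chord tone when the harmony changes — an anticipation.

E#5 is an anticipation.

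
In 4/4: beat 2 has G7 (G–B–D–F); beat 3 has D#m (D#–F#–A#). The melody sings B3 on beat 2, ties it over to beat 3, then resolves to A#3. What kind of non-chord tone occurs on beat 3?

Suspension.

The harmony at that moment is D# minor triad (D#, F#, A#); B3 is not a chord tone.
It is held over (the same pitch as the preceding B3) and left by step down to A#3.
Held over from the previous chord and resolving down by step — a suspension.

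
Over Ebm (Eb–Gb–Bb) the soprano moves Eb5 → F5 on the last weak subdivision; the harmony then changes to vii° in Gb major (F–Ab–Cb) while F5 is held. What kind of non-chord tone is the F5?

F5 is an anticipation.

The harmony at that moment is Eb minor triad (Eb, Gb, Bb); F5 is not a chord tone.
It is approached by step up from Eb5 and then sustained as the same pitch into the next harmony.
Arriving early and becoming a chord tone when the harmony changes — an anticipation.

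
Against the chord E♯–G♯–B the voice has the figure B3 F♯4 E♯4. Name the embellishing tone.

F♯4 is an appoggiatura.

The harmony at that moment is E♯ diminished triad (E♯, G♯, B); F♯4 is not a chord tone.
It is approached by leap up from B3 and left by step down to E♯4.
Leap in, step out — an appoggiatura.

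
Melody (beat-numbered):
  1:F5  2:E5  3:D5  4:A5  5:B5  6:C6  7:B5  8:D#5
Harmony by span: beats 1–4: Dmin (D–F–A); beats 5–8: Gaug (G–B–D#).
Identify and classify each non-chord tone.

The harmony at that moment is D minor triad (D, F, A); E5 is not a chord tone.
It is approached by step down from F5 and left by step down to D5.
Step in, step out in the same direction — a passing tone.
The harmony at that moment is G augmented triad (G, B, D#); C6 is not a chord tone.
It is approached by step up from B5 and left by step down to B5.
Step away and step back to the same note — a neighbor tone (upper neighbor).

E5 (beat 2) — passing tone; C6 (beat 6) — neighbor tone.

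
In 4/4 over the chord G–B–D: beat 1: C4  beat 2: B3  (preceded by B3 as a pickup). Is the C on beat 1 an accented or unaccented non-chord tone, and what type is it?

The harmony at that moment is G major triad (G, B, D); C4 is not a chord tone.
It is approached by step up from B3 and left by step down to B3.
Step away and step back to the same note — a neighbor tone (upper neighbor).
It falls on the downbeat, so it is accented.

Accented neighbor tone.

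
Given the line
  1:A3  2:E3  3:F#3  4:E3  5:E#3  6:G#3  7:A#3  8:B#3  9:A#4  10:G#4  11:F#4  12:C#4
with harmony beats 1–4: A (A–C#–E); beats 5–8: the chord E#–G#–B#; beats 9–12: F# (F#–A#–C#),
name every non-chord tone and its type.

The harmony at that moment is A major triad (A, C#, E); F#3 is not a chord tone.
It is approached by step up from E3 and left by step down to E3.
Step away and step back to the same note — a neighbor tone (upper neighbor).
The harmony at that moment is E# minor triad (E#, G#, B#); A#3 is not a chord tone.
It is approached by step up from G#3 and left by step up to B#3.
Step in, step out in the same direction — a passing tone.
The harmony at that moment is F# major triad (F#, A#, C#); G#4 is not a chord tone.
It is approached by step down from A#4 and left by step down to F#4.
Step in, step out in the same direction — a passing tone.

F#3 (beat 3) — neighbor tone; A#3 (beat 7) — passing tone; G#4 (beat 10) — passing tone.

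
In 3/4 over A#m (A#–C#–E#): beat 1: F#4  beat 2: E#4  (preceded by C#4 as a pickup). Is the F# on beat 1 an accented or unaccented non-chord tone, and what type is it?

Accented appoggiatura.

The harmony at that moment is A# minor triad (A#, C#, E#); F#4 is not a chord tone.
It is approached by leap up from C#4 and left by step down to E#4.
Leap in, step out — an appoggiatura.
It falls on the downbeat, so it is accented.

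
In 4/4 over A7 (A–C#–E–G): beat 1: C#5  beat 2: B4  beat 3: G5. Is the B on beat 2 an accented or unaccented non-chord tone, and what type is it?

The harmony at that moment is A dominant seventh chord (A, C#, E, G); B4 is not a chord tone.
It is approached by step down from C#5 and left by leap up to G5.
Step in, leap out — an escape tone.
It falls on a weak beat, so it is unaccented.

Unaccented escape tone.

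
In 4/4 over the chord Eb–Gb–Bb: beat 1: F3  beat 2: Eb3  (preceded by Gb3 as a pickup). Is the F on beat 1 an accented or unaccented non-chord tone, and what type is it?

The harmony at that moment is Eb minor triad (Eb, Gb, Bb); F3 is not a chord tone.
It is approached by step down from Gb3 and left by step down to Eb3.
Step in, step out in the same direction — a passing tone.
It falls on the downbeat, so it is accented.

Accented passing tone.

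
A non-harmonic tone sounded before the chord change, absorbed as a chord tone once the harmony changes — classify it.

Anticipation.

Approach: ahead of the chord change (typically by step), so it is dissonant against the current harmony. Departure: none — the same pitch is restated or held and is a chord tone of the new harmony.
Dissonant first, consonant once the harmony catches up: the note simply arrives early — an anticipation. (The reverse timing, consonant first and dissonant after the change, would be a suspension or retardation.)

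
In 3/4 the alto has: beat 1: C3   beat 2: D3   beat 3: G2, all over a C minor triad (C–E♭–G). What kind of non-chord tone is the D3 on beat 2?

The harmony at that moment is C minor triad (C, E♭, G); D3 is not a chord tone.
It is approached by step up from C3 and left by leap down to G2.
Step in, leap out, on a weak beat — an escape tone.

Escape tone.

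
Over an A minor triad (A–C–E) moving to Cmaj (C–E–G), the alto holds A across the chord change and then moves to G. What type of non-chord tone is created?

The harmony at that moment is C major triad (C, E, G); A is not a chord tone.
It is held over (the same pitch as the preceding A) and left by step down to G.
Held over from the previous chord and resolving down by step — a suspension.

A is a suspension.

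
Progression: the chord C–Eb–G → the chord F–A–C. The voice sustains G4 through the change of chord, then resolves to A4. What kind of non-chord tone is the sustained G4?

The harmony at that moment is F major triad (F, A, C); G4 is not a chord tone.
It is held over (the same pitch as the preceding G4) and left by step up to A4.
Held over from the previous chord and resolving up by step — a retardation.

G4 is a retardation.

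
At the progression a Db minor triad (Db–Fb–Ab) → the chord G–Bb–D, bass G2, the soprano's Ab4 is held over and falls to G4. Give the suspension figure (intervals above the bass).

At the second chord the bass is G2. The suspended Ab4 lies a ninth above the bass; after resolving down by step to G4, the interval above the bass becomes an octave.
Suspension figures are named by those two intervals: 9–8.

9–8 suspension.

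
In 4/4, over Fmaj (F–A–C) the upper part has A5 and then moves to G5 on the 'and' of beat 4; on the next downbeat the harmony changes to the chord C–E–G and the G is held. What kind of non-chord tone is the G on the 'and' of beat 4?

Anticipation.

The harmony at that moment is F major triad (F, A, C); G5 is not a chord tone.
It is approached by step down from A5 and then sustained as the same pitch into the next harmony.
Arriving early and becoming a chord tone when the harmony changes — an anticipation.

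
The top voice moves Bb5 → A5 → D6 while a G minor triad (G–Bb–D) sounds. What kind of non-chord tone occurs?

The harmony at that moment is G minor triad (G, Bb, D); A5 is not a chord tone.
It is approached by step down from Bb5 and left by leap up to D6.
Step in, leap out — an escape tone.

A5 is an escape tone.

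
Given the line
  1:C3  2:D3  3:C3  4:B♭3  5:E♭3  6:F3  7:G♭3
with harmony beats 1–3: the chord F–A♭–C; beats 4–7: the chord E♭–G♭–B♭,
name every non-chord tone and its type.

D3 (beat 2) — neighbor tone; F3 (beat 6) — passing tone.

The harmony at that moment is F minor triad (F, A♭, C); D3 is not a chord tone.
It is approached by step up from C3 and left by step down to C3.
Step away and step back to the same note — a neighbor tone (upper neighbor).
The harmony at that moment is E♭ minor triad (E♭, G♭, B♭); F3 is not a chord tone.
It is approached by step up from E♭3 and left by step up to G♭3.
Step in, step out in the same direction — a passing tone.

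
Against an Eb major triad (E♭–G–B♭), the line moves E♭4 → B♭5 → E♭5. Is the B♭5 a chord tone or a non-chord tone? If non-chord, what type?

Chord tone (the fifth of Eb major triad).

Eb major triad contains E♭, G, B♭; B♭ is the fifth, so it is a chord tone.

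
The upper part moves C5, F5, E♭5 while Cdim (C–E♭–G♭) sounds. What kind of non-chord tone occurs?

The harmony at that moment is C diminished triad (C, E♭, G♭); F5 is not a chord tone.
It is approached by leap up from C5 and left by step down to E♭5.
Leap in, step out — an appoggiatura.

F5 is an appoggiatura.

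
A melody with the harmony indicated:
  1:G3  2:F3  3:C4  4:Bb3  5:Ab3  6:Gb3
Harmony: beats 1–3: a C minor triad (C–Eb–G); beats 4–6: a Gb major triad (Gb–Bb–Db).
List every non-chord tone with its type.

The harmony at that moment is C minor triad (C, Eb, G); F3 is not a chord tone.
It is approached by step down from G3 and left by leap up to C4.
Step in, leap out — an escape tone.
The harmony at that moment is Gb major triad (Gb, Bb, Db); Ab3 is not a chord tone.
It is approached by step down from Bb3 and left by step down to Gb3.
Step in, step out in the same direction — a passing tone.

F3 (beat 2) — escape tone; Ab3 (beat 5) — passing tone.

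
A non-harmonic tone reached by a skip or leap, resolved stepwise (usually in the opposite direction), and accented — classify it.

Appoggiatura.

Approach: by leap. Departure: by step. Metric position: strong.
Leap in, step out, in a metrically strong position — an appoggiatura. (It is the mirror image of the escape tone, which steps in and leaps out from a weak position.)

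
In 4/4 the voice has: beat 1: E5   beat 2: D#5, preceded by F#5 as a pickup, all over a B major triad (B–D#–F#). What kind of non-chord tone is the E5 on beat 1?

Passing tone.

The harmony at that moment is B major triad (B, D#, F#); E5 is not a chord tone.
It is approached by step down from F#5 and left by step down to D#5.
Step in, step out in the same direction — a passing tone.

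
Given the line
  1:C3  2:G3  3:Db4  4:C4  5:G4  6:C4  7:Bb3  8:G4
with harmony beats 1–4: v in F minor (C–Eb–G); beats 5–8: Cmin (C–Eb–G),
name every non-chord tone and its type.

The harmony at that moment is C minor triad (C, Eb, G); Db4 is not a chord tone.
It is approached by leap up from G3 and left by step down to C4.
Leap in, step out — an appoggiatura.
The harmony at that moment is C minor triad (C, Eb, G); Bb3 is not a chord tone.
It is approached by step down from C4 and left by leap up to G4.
Step in, leap out — an escape tone.

Db4 (beat 3) — appoggiatura; Bb3 (beat 7) — escape tone.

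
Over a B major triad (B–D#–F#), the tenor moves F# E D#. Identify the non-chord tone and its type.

E is a passing tone.

The harmony at that moment is B major triad (B, D#, F#); E is not a chord tone.
It is approached by step down from F# and left by step down to D#.
Step in, step out in the same direction — a passing tone.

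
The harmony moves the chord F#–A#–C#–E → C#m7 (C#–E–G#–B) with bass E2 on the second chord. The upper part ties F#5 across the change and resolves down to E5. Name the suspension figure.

9–8 suspension.

At the second chord the bass is E2. The suspended F#5 lies a ninth above the bass; after resolving down by step to E5, the interval above the bass becomes an octave.
Suspension figures are named by those two intervals: 9–8.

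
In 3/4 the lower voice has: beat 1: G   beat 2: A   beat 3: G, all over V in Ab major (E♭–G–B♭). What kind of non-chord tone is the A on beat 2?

Upper neighbor tone.

The harmony at that moment is E♭ major triad (E♭, G, B♭); A is not a chord tone.
It is approached by step up from G and left by step down to G.
Step away and step back to the same note — a neighbor tone (upper neighbor).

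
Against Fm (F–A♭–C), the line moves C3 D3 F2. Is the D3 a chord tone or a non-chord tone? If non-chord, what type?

Non-chord tone — an escape tone.

The harmony at that moment is F minor triad (F, A♭, C); D3 is not a chord tone.
It is approached by step up from C3 and left by leap down to F2.
Step in, leap out — an escape tone.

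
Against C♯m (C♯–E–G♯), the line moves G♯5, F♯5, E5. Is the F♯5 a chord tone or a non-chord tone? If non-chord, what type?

The harmony at that moment is C♯ minor triad (C♯, E, G♯); F♯5 is not a chord tone.
It is approached by step down from G♯5 and left by step down to E5.
Step in, step out in the same direction — a passing tone.

Non-chord tone — a passing tone.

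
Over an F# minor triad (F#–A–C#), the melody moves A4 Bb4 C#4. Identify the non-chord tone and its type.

The harmony at that moment is F# minor triad (F#, A, C#); Bb4 is not a chord tone.
It is approached by step up from A4 and left by leap down to C#4.
Step in, leap out — an escape tone.

Bb4 is an escape tone.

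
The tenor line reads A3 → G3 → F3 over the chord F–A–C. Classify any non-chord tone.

The harmony at that moment is F major triad (F, A, C); G3 is not a chord tone.
It is approached by step down from A3 and left by step down to F3.
Step in, step out in the same direction — a passing tone.

G3 is a passing tone.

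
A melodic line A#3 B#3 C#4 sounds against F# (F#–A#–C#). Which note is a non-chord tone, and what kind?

B#3 is a passing tone.

The harmony at that moment is F# major triad (F#, A#, C#); B#3 is not a chord tone.
It is approached by step up from A#3 and left by step up to C#4.
Step in, step out in the same direction — a passing tone.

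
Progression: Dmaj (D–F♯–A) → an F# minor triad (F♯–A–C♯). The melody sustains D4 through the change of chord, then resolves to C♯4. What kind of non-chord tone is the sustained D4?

The harmony at that moment is F♯ minor triad (F♯, A, C♯); D4 is not a chord tone.
It is held over (the same pitch as the preceding D4) and left by step down to C♯4.
Held over from the previous chord and resolving down by step — a suspension.

D4 is a suspension.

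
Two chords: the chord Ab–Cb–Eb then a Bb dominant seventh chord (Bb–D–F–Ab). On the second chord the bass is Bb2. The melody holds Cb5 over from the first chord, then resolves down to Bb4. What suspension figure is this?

At the second chord the bass is Bb2. The suspended Cb5 lies a ninth above the bass; after resolving down by step to Bb4, the interval above the bass becomes an octave.
Suspension figures are named by those two intervals: 9–8.

9–8 suspension.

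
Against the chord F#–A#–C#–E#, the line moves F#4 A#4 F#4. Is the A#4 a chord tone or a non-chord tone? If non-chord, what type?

F# major seventh chord contains F#, A#, C#, E#; A# is the third, so it is a chord tone.

Chord tone (the third of F# major seventh chord).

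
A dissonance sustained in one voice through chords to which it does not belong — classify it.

Pedal tone.

Approach: none. Departure: none — a single pitch is sustained while the chords change around it, passing through harmonies that do not contain it.
No melodic motion at all; the dissonance is created entirely by the moving harmonies against the stationary note — a pedal tone (pedal point).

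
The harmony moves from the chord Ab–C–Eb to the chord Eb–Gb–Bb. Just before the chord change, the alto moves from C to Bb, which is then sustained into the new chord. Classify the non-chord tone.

The harmony at that moment is Ab major triad (Ab, C, Eb); Bb is not a chord tone.
It is approached by step down from C and then sustained as the same pitch into the next harmony.
Arriving early and becoming a chord tone when the harmony changes — an anticipation.

Bb is an anticipation.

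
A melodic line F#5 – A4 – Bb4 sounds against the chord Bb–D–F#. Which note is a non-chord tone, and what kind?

The harmony at that moment is Bb augmented triad (Bb, D, F#); A4 is not a chord tone.
It is approached by leap down from F#5 and left by step up to Bb4.
Leap in, step out — an appoggiatura.

A4 is an appoggiatura.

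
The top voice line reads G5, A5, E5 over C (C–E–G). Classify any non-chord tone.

A5 is an escape tone.

The harmony at that moment is C major triad (C, E, G); A5 is not a chord tone.
It is approached by step up from G5 and left by leap down to E5.
Step in, leap out — an escape tone.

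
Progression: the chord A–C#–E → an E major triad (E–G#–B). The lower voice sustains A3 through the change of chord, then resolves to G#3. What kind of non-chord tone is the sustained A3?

The harmony at that moment is E major triad (E, G#, B); A3 is not a chord tone.
It is held over (the same pitch as the preceding A3) and left by step down to G#3.
Held over from the previous chord and resolving down by step — a suspension.

A3 is a suspension.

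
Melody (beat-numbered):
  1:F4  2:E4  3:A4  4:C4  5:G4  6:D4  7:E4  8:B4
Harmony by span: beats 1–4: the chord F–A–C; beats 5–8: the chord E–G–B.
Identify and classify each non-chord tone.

The harmony at that moment is F major triad (F, A, C); E4 is not a chord tone.
It is approached by step down from F4 and left by leap up to A4.
Step in, leap out — an escape tone.
The harmony at that moment is E minor triad (E, G, B); D4 is not a chord tone.
It is approached by leap down from G4 and left by step up to E4.
Leap in, step out — an appoggiatura.

E4 (beat 2) — escape tone; D4 (beat 6) — appoggiatura.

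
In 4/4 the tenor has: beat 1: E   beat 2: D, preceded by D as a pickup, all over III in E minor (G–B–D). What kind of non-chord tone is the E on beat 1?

Upper neighbor tone.

The harmony at that moment is G major triad (G, B, D); E is not a chord tone.
It is approached by step up from D and left by step down to D.
Step away and step back to the same note — a neighbor tone (upper neighbor).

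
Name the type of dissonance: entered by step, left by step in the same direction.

Approach: by step. Departure: by step, continuing in the same direction.
Stepwise on both sides with no change of direction means the note fills in the space between two different chord tones — a passing tone. (Had it turned back to its starting note it would be a neighbor tone instead.)

Passing tone.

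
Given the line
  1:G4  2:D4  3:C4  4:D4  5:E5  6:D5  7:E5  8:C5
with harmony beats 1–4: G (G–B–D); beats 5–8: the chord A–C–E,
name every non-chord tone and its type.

The harmony at that moment is G major triad (G, B, D); C4 is not a chord tone.
It is approached by step down from D4 and left by step up to D4.
Step away and step back to the same note — a neighbor tone (lower neighbor).
The harmony at that moment is A minor triad (A, C, E); D5 is not a chord tone.
It is approached by step down from E5 and left by step up to E5.
Step away and step back to the same note — a neighbor tone (lower neighbor).

C4 (beat 3) — neighbor tone; D5 (beat 6) — neighbor tone.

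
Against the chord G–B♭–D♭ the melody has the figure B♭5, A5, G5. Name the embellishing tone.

The harmony at that moment is G diminished triad (G, B♭, D♭); A5 is not a chord tone.
It is approached by step down from B♭5 and left by step down to G5.
Step in, step out in the same direction — a passing tone.

A5 is a passing tone.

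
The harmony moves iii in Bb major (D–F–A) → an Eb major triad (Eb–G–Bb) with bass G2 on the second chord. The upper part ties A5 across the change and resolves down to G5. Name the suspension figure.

9–8 suspension.

At the second chord the bass is G2. The suspended A5 lies a ninth above the bass; after resolving down by step to G5, the interval above the bass becomes an octave.
Suspension figures are named by those two intervals: 9–8.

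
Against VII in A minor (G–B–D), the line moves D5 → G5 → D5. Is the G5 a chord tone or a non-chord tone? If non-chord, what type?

G major triad contains G, B, D; G is the root, so it is a chord tone.

Chord tone (the root of G major triad).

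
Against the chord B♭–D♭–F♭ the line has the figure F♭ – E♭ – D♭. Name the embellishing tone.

The harmony at that moment is B♭ diminished triad (B♭, D♭, F♭); E♭ is not a chord tone.
It is approached by step down from F♭ and left by step down to D♭.
Step in, step out in the same direction — a passing tone.

E♭ is a passing tone.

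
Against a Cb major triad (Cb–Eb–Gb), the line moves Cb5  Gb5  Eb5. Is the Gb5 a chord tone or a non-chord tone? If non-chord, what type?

Cb major triad contains Cb, Eb, Gb; Gb is the fifth, so it is a chord tone.

Chord tone (the fifth of Cb major triad).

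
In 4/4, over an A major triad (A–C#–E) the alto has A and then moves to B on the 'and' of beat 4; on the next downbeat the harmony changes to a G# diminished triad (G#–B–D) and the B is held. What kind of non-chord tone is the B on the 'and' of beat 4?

Anticipation.

The harmony at that moment is A major triad (A, C#, E); B is not a chord tone.
It is approached by step up from A and then sustained as the same pitch into the next harmony.
Arriving early and becoming a chord tone when the harmony changes — an anticipation.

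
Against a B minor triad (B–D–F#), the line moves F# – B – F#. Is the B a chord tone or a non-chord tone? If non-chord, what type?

B minor triad contains B, D, F#; B is the root, so it is a chord tone.

Chord tone (the root of B minor triad).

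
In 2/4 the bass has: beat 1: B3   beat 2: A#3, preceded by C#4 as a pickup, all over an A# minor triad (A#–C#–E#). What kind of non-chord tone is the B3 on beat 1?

The harmony at that moment is A# minor triad (A#, C#, E#); B3 is not a chord tone.
It is approached by step down from C#4 and left by step down to A#3.
Step in, step out in the same direction — a passing tone.

Passing tone.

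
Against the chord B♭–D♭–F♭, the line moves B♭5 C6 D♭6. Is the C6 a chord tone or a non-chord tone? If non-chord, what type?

The harmony at that moment is B♭ diminished triad (B♭, D♭, F♭); C6 is not a chord tone.
It is approached by step up from B♭5 and left by step up to D♭6.
Step in, step out in the same direction — a passing tone.

Non-chord tone — a passing tone.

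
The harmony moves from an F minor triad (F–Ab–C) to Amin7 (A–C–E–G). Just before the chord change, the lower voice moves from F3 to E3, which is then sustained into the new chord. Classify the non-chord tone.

E3 is an anticipation.

The harmony at that moment is F minor triad (F, Ab, C); E3 is not a chord tone.
It is approached by step down from F3 and then sustained as the same pitch into the next harmony.
Arriving early and becoming a chord tone when the harmony changes — an anticipation.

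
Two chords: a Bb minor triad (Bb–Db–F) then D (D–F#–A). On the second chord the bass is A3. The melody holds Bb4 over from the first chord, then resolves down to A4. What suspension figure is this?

9–8 suspension.

At the second chord the bass is A3. The suspended Bb4 lies a ninth above the bass; after resolving down by step to A4, the interval above the bass becomes an octave.
Suspension figures are named by those two intervals: 9–8.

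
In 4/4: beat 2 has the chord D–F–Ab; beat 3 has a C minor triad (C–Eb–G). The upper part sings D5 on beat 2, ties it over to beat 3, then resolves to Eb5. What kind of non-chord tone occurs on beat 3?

Retardation.

The harmony at that moment is C minor triad (C, Eb, G); D5 is not a chord tone.
It is held over (the same pitch as the preceding D5) and left by step up to Eb5.
Held over from the previous chord and resolving up by step — a retardation.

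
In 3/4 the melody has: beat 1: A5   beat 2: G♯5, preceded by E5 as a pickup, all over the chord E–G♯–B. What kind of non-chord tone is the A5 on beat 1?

Appoggiatura.

The harmony at that moment is E major triad (E, G♯, B); A5 is not a chord tone.
It is approached by leap up from E5 and left by step down to G♯5.
Leap in, step out, metrically accented — an appoggiatura.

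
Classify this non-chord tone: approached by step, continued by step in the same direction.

Passing tone.

Approach: by step. Departure: by step, continuing in the same direction.
Stepwise on both sides with no change of direction means the note fills in the space between two different chord tones — a passing tone. (Had it turned back to its starting note it would be a neighbor tone instead.)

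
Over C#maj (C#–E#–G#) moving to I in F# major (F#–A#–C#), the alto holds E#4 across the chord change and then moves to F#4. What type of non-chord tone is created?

The harmony at that moment is F# major triad (F#, A#, C#); E#4 is not a chord tone.
It is held over (the same pitch as the preceding E#4) and left by step up to F#4.
Held over from the previous chord and resolving up by step — a retardation.

E#4 is a retardation.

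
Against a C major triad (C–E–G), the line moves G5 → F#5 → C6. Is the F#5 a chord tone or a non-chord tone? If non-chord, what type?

Non-chord tone — an escape tone.

The harmony at that moment is C major triad (C, E, G); F#5 is not a chord tone.
It is approached by step down from G5 and left by leap up to C6.
Step in, leap out — an escape tone.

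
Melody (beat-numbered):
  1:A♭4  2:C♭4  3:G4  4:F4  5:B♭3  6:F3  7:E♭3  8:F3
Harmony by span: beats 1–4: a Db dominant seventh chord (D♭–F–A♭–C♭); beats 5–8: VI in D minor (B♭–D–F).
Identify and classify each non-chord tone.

G4 (beat 3) — appoggiatura; E♭3 (beat 7) — neighbor tone.

The harmony at that moment is D♭ dominant seventh chord (D♭, F, A♭, C♭); G4 is not a chord tone.
It is approached by leap up from C♭4 and left by step down to F4.
Leap in, step out — an appoggiatura.
The harmony at that moment is B♭ major triad (B♭, D, F); E♭3 is not a chord tone.
It is approached by step down from F3 and left by step up to F3.
Step away and step back to the same note — a neighbor tone (lower neighbor).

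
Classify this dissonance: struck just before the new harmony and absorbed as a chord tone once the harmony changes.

Anticipation.

Approach: ahead of the chord change (typically by step), so it is dissonant against the current harmony. Departure: none — the same pitch is restated or held and is a chord tone of the new harmony.
Dissonant first, consonant once the harmony catches up: the note simply arrives early — an anticipation. (The reverse timing, consonant first and dissonant after the change, would be a suspension or retardation.)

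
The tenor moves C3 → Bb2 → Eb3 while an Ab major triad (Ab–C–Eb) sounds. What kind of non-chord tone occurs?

The harmony at that moment is Ab major triad (Ab, C, Eb); Bb2 is not a chord tone.
It is approached by step down from C3 and left by leap up to Eb3.
Step in, leap out — an escape tone.

Bb2 is an escape tone.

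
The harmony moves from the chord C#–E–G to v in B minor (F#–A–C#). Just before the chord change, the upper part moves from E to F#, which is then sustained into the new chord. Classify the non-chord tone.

The harmony at that moment is C# diminished triad (C#, E, G); F# is not a chord tone.
It is approached by step up from E and then sustained as the same pitch into the next harmony.
Arriving early and becoming a chord tone when the harmony changes — an anticipation.

F# is an anticipation.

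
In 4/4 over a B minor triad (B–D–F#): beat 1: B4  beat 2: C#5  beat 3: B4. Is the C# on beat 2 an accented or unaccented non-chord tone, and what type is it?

The harmony at that moment is B minor triad (B, D, F#); C#5 is not a chord tone.
It is approached by step up from B4 and left by step down to B4.
Step away and step back to the same note — a neighbor tone (upper neighbor).
It falls on a weak beat, so it is unaccented.

Unaccented neighbor tone.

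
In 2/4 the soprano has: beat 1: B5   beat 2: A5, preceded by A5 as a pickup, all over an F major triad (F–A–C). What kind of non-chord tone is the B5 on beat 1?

The harmony at that moment is F major triad (F, A, C); B5 is not a chord tone.
It is approached by step up from A5 and left by step down to A5.
Step away and step back to the same note — a neighbor tone (upper neighbor).

Upper neighbor tone.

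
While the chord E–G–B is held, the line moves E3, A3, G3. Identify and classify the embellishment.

The harmony at that moment is E minor triad (E, G, B); A3 is not a chord tone.
It is approached by leap up from E3 and left by step down to G3.
Leap in, step out — an appoggiatura.

A3 is an appoggiatura.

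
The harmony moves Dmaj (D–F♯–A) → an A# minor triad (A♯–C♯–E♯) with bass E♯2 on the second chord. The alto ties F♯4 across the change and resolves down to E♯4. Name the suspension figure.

At the second chord the bass is E♯2. The suspended F♯4 lies a ninth above the bass; after resolving down by step to E♯4, the interval above the bass becomes an octave.
Suspension figures are named by those two intervals: 9–8.

9–8 suspension.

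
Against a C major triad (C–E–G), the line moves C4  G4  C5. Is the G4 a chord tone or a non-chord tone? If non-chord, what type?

Chord tone (the fifth of C major triad).

C major triad contains C, E, G; G is the fifth, so it is a chord tone.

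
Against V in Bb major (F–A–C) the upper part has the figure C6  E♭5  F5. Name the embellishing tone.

The harmony at that moment is F major triad (F, A, C); E♭5 is not a chord tone.
It is approached by leap down from C6 and left by step up to F5.
Leap in, step out — an appoggiatura.

E♭5 is an appoggiatura.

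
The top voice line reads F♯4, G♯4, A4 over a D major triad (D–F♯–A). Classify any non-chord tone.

The harmony at that moment is D major triad (D, F♯, A); G♯4 is not a chord tone.
It is approached by step up from F♯4 and left by step up to A4.
Step in, step out in the same direction — a passing tone.

G♯4 is a passing tone.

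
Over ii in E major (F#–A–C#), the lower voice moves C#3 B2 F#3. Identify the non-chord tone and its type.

The harmony at that moment is F# minor triad (F#, A, C#); B2 is not a chord tone.
It is approached by step down from C#3 and left by leap up to F#3.
Step in, leap out — an escape tone.

B2 is an escape tone.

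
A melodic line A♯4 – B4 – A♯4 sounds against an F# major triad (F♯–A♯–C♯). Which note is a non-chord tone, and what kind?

The harmony at that moment is F♯ major triad (F♯, A♯, C♯); B4 is not a chord tone.
It is approached by step up from A♯4 and left by step down to A♯4.
Step away and step back to the same note — a neighbor tone (upper neighbor).

B4 is a neighbor tone.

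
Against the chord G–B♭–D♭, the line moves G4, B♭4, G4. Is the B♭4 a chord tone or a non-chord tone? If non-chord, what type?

Chord tone (the third of G diminished triad).

G diminished triad contains G, B♭, D♭; B♭ is the third, so it is a chord tone.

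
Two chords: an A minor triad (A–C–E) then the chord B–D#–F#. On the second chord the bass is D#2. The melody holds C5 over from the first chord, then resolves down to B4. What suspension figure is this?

7–6 suspension.

At the second chord the bass is D#2. The suspended C5 lies a seventh above the bass; after resolving down by step to B4, the interval above the bass becomes a sixth.
Suspension figures are named by those two intervals: 7–6.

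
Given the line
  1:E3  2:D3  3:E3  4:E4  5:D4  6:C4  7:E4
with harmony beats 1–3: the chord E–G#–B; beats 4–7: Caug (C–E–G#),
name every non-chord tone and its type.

D3 (beat 2) — neighbor tone; D4 (beat 5) — passing tone.

The harmony at that moment is E major triad (E, G#, B); D3 is not a chord tone.
It is approached by step down from E3 and left by step up to E3.
Step away and step back to the same note — a neighbor tone (lower neighbor).
The harmony at that moment is C augmented triad (C, E, G#); D4 is not a chord tone.
It is approached by step down from E4 and left by step down to C4.
Step in, step out in the same direction — a passing tone.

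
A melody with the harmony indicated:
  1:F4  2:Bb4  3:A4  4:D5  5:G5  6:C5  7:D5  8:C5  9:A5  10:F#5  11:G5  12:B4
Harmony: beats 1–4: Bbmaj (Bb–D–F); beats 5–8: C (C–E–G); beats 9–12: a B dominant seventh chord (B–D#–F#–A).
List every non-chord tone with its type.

A4 (beat 3) — escape tone; D5 (beat 7) — neighbor tone; G5 (beat 11) — escape tone.

The harmony at that moment is Bb major triad (Bb, D, F); A4 is not a chord tone.
It is approached by step down from Bb4 and left by leap up to D5.
Step in, leap out — an escape tone.
The harmony at that moment is C major triad (C, E, G); D5 is not a chord tone.
It is approached by step up from C5 and left by step down to C5.
Step away and step back to the same note — a neighbor tone (upper neighbor).
The harmony at that moment is B dominant seventh chord (B, D#, F#, A); G5 is not a chord tone.
It is approached by step up from F#5 and left by leap down to B4.
Step in, leap out — an escape tone.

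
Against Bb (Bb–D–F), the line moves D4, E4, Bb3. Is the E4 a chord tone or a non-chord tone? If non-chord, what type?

The harmony at that moment is Bb major triad (Bb, D, F); E4 is not a chord tone.
It is approached by step up from D4 and left by leap down to Bb3.
Step in, leap out — an escape tone.

Non-chord tone — an escape tone.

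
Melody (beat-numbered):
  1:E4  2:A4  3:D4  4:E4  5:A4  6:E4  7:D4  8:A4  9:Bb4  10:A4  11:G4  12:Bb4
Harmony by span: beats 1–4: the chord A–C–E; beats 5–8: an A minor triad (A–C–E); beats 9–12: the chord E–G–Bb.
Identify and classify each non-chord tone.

The harmony at that moment is A minor triad (A, C, E); D4 is not a chord tone.
It is approached by leap down from A4 and left by step up to E4.
Leap in, step out — an appoggiatura.
The harmony at that moment is A minor triad (A, C, E); D4 is not a chord tone.
It is approached by step down from E4 and left by leap up to A4.
Step in, leap out — an escape tone.
The harmony at that moment is E diminished triad (E, G, Bb); A4 is not a chord tone.
It is approached by step down from Bb4 and left by step down to G4.
Step in, step out in the same direction — a passing tone.

D4 (beat 3) — appoggiatura; D4 (beat 7) — escape tone; A4 (beat 10) — passing tone.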